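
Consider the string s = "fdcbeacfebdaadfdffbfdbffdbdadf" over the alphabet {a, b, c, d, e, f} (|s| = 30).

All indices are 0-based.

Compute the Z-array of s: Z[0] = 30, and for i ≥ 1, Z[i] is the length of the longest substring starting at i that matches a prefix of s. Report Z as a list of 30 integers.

[30, 0, 0, 0, 0, 0, 0, 1, 0, 0, 0, 0, 0, 0, 2, 0, 1, 1, 0, 2, 0, 0, 1, 2, 0, 0, 0, 0, 0, 1]

Z[0]=30
i=1: fresh scan; Z[1]=0
i=2: fresh scan; Z[2]=0
i=3: fresh scan; Z[3]=0
i=4: fresh scan; Z[4]=0
i=5: fresh scan; Z[5]=0
i=6: fresh scan; Z[6]=0
i=7: fresh scan; Z[7]=1 extend→box=[7,8)
i=8: fresh scan; Z[8]=0
i=9: fresh scan; Z[9]=0
i=10: fresh scan; Z[10]=0
i=11: fresh scan; Z[11]=0
i=12: fresh scan; Z[12]=0
i=13: fresh scan; Z[13]=0
i=14: fresh scan; Z[14]=2 extend→box=[14,16)
i=15: min(r-i=1, Z[1]=0)=0; Z[15]=0
i=16: fresh scan; Z[16]=1 extend→box=[16,17)
i=17: fresh scan; Z[17]=1 extend→box=[17,18)
i=18: fresh scan; Z[18]=0
i=19: fresh scan; Z[19]=2 extend→box=[19,21)
i=20: min(r-i=1, Z[1]=0)=0; Z[20]=0
i=21: fresh scan; Z[21]=0
i=22: fresh scan; Z[22]=1 extend→box=[22,23)
i=23: fresh scan; Z[23]=2 extend→box=[23,25)
i=24: min(r-i=1, Z[1]=0)=0; Z[24]=0
i=25: fresh scan; Z[25]=0
i=26: fresh scan; Z[26]=0
i=27: fresh scan; Z[27]=0
i=28: fresh scan; Z[28]=0
i=29: fresh scan; Z[29]=1 extend→box=[29,30)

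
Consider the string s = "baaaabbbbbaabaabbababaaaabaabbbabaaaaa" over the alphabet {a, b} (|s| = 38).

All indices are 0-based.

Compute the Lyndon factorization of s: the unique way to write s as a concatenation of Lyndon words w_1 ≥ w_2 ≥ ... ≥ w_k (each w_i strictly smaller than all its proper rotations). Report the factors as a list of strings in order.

emit factor 1: 'b' (i=0, period=1)
emit factor 2: 'aaaabbbbbaabaabbabab' (i=1, period=20)
emit factor 3: 'aaaabaabbbab' (i=21, period=12)
emit factor 4: 'a' (i=33, period=1)
emit factor 5: 'a' (i=34, period=1)
emit factor 6: 'a' (i=35, period=1)
emit factor 7: 'a' (i=36, period=1)
emit factor 8: 'a' (i=37, period=1)

["b", "aaaabbbbbaabaabbabab", "aaaabaabbbab", "a", "a", "a", "a", "a"]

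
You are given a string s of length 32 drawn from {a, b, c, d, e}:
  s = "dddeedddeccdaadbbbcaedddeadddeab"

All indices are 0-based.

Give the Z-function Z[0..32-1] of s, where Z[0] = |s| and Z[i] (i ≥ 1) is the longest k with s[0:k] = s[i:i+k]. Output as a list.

Z[0]=32
i=1: outside box; Z[1]=2 grow→box=[1,3)
i=2: min(r-i=1, Z[1]=2)=1; Z[2]=1
i=3: outside box; Z[3]=0
i=4: outside box; Z[4]=0
i=5: outside box; Z[5]=4 grow→box=[5,9)
i=6: min(r-i=3, Z[1]=2)=2; Z[6]=2
i=7: min(r-i=2, Z[2]=1)=1; Z[7]=1
i=8: min(r-i=1, Z[3]=0)=0; Z[8]=0
i=9: outside box; Z[9]=0
i=10: outside box; Z[10]=0
i=11: outside box; Z[11]=1 grow→box=[11,12)
i=12: outside box; Z[12]=0
i=13: outside box; Z[13]=0
i=14: outside box; Z[14]=1 grow→box=[14,15)
i=15: outside box; Z[15]=0
i=16: outside box; Z[16]=0
i=17: outside box; Z[17]=0
i=18: outside box; Z[18]=0
i=19: outside box; Z[19]=0
i=20: outside box; Z[20]=0
i=21: outside box; Z[21]=4 grow→box=[21,25)
i=22: min(r-i=3, Z[1]=2)=2; Z[22]=2
i=23: min(r-i=2, Z[2]=1)=1; Z[23]=1
i=24: min(r-i=1, Z[3]=0)=0; Z[24]=0
i=25: outside box; Z[25]=0
i=26: outside box; Z[26]=4 grow→box=[26,30)
i=27: min(r-i=3, Z[1]=2)=2; Z[27]=2
i=28: min(r-i=2, Z[2]=1)=1; Z[28]=1
i=29: min(r-i=1, Z[3]=0)=0; Z[29]=0
i=30: outside box; Z[30]=0
i=31: outside box; Z[31]=0

[32, 2, 1, 0, 0, 4, 2, 1, 0, 0, 0, 1, 0, 0, 1, 0, 0, 0, 0, 0, 0, 4, 2, 1, 0, 0, 4, 2, 1, 0, 0, 0]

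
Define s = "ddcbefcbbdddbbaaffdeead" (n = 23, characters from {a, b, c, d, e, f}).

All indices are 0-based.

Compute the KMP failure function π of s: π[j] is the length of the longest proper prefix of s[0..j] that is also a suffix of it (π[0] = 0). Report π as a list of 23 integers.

[0, 1, 0, 0, 0, 0, 0, 0, 0, 1, 2, 2, 0, 0, 0, 0, 0, 0, 1, 0, 0, 0, 1]

π[0] = 0
j=1 s[j]='d': π[1]=1 (border 'd')
j=2 s[j]='c': k: 1→0; π[2]=0 (border '')
j=3 s[j]='b': π[3]=0 (border '')
j=4 s[j]='e': π[4]=0 (border '')
j=5 s[j]='f': π[5]=0 (border '')
j=6 s[j]='c': π[6]=0 (border '')
j=7 s[j]='b': π[7]=0 (border '')
j=8 s[j]='b': π[8]=0 (border '')
j=9 s[j]='d': π[9]=1 (border 'd')
j=10 s[j]='d': π[10]=2 (border 'dd')
j=11 s[j]='d': k: 2→1; π[11]=2 (border 'dd')
j=12 s[j]='b': k: 2→1→0; π[12]=0 (border '')
j=13 s[j]='b': π[13]=0 (border '')
j=14 s[j]='a': π[14]=0 (border '')
j=15 s[j]='a': π[15]=0 (border '')
j=16 s[j]='f': π[16]=0 (border '')
j=17 s[j]='f': π[17]=0 (border '')
j=18 s[j]='d': π[18]=1 (border 'd')
j=19 s[j]='e': k: 1→0; π[19]=0 (border '')
j=20 s[j]='e': π[20]=0 (border '')
j=21 s[j]='a': π[21]=0 (border '')
j=22 s[j]='d': π[22]=1 (border 'd')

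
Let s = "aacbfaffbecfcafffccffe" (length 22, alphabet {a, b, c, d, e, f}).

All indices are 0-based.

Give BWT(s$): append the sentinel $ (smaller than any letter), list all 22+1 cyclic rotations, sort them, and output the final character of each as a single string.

e$afcfcfafecfbbfcffafca

rank  rotation                 last
    0  $aacbfaffbecfcafffccffe  e
    1  aacbfaffbecfcafffccffe$  $
    2  acbfaffbecfcafffccffe$a  a
    3  affbecfcafffccffe$aacbf  f
    4  afffccffe$aacbfaffbecfc  c
    5  becfcafffccffe$aacbfaff  f
    6  bfaffbecfcafffccffe$aac  c
    7  cafffccffe$aacbfaffbecf  f
    8  cbfaffbecfcafffccffe$aa  a
    9  ccffe$aacbfaffbecfcafff  f
   10  cfcafffccffe$aacbfaffbe  e
   11  cffe$aacbfaffbecfcafffc  c
   12  e$aacbfaffbecfcafffccff  f
   13  ecfcafffccffe$aacbfaffb  b
   14  faffbecfcafffccffe$aacb  b
   15  fbecfcafffccffe$aacbfaf  f
   16  fcafffccffe$aacbfaffbec  c
   17  fccffe$aacbfaffbecfcaff  f
   18  fe$aacbfaffbecfcafffccf  f
   19  ffbecfcafffccffe$aacbfa  a
   20  ffccffe$aacbfaffbecfcaf  f
   21  ffe$aacbfaffbecfcafffcc  c
   22  fffccffe$aacbfaffbecfca  a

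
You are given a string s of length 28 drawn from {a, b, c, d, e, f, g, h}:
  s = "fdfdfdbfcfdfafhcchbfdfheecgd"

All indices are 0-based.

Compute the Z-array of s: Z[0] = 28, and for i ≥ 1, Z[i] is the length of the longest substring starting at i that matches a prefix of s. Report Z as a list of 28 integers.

[28, 0, 4, 0, 2, 0, 0, 1, 0, 3, 0, 1, 0, 1, 0, 0, 0, 0, 0, 3, 0, 1, 0, 0, 0, 0, 0, 0]

Z[0]=28
i=1: fresh scan; Z[1]=0
i=2: fresh scan; Z[2]=4 extend→box=[2,6)
i=3: min(r-i=3, Z[1]=0)=0; Z[3]=0
i=4: min(r-i=2, Z[2]=4)=2; Z[4]=2
i=5: min(r-i=1, Z[3]=0)=0; Z[5]=0
i=6: fresh scan; Z[6]=0
i=7: fresh scan; Z[7]=1 extend→box=[7,8)
i=8: fresh scan; Z[8]=0
i=9: fresh scan; Z[9]=3 extend→box=[9,12)
i=10: min(r-i=2, Z[1]=0)=0; Z[10]=0
i=11: min(r-i=1, Z[2]=4)=1; Z[11]=1
i=12: fresh scan; Z[12]=0
i=13: fresh scan; Z[13]=1 extend→box=[13,14)
i=14: fresh scan; Z[14]=0
i=15: fresh scan; Z[15]=0
i=16: fresh scan; Z[16]=0
i=17: fresh scan; Z[17]=0
i=18: fresh scan; Z[18]=0
i=19: fresh scan; Z[19]=3 extend→box=[19,22)
i=20: min(r-i=2, Z[1]=0)=0; Z[20]=0
i=21: min(r-i=1, Z[2]=4)=1; Z[21]=1
i=22: fresh scan; Z[22]=0
i=23: fresh scan; Z[23]=0
i=24: fresh scan; Z[24]=0
i=25: fresh scan; Z[25]=0
i=26: fresh scan; Z[26]=0
i=27: fresh scan; Z[27]=0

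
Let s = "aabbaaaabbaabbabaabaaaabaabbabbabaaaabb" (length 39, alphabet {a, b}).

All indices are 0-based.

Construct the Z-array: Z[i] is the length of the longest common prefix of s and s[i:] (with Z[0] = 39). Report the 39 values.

[39, 1, 0, 0, 2, 2, 6, 1, 0, 0, 5, 1, 0, 0, 1, 0, 3, 1, 0, 2, 2, 3, 1, 0, 5, 1, 0, 0, 1, 0, 0, 1, 0, 2, 2, 4, 1, 0, 0]

Z[0]=39
i=1: i≥r, start 0; Z[1]=1 extend→box=[1,2)
i=2: i≥r, start 0; Z[2]=0
i=3: i≥r, start 0; Z[3]=0
i=4: i≥r, start 0; Z[4]=2 extend→box=[4,6)
i=5: min(r-i=1, Z[1]=1)=1; Z[5]=2 extend→box=[5,7)
i=6: min(r-i=1, Z[1]=1)=1; Z[6]=6 extend→box=[6,12)
i=7: min(r-i=5, Z[1]=1)=1; Z[7]=1
i=8: min(r-i=4, Z[2]=0)=0; Z[8]=0
i=9: min(r-i=3, Z[3]=0)=0; Z[9]=0
i=10: min(r-i=2, Z[4]=2)=2; Z[10]=5 extend→box=[10,15)
i=11: min(r-i=4, Z[1]=1)=1; Z[11]=1
i=12: min(r-i=3, Z[2]=0)=0; Z[12]=0
i=13: min(r-i=2, Z[3]=0)=0; Z[13]=0
i=14: min(r-i=1, Z[4]=2)=1; Z[14]=1
i=15: i≥r, start 0; Z[15]=0
i=16: i≥r, start 0; Z[16]=3 extend→box=[16,19)
i=17: min(r-i=2, Z[1]=1)=1; Z[17]=1
i=18: min(r-i=1, Z[2]=0)=0; Z[18]=0
i=19: i≥r, start 0; Z[19]=2 extend→box=[19,21)
i=20: min(r-i=1, Z[1]=1)=1; Z[20]=2 extend→box=[20,22)
i=21: min(r-i=1, Z[1]=1)=1; Z[21]=3 extend→box=[21,24)
i=22: min(r-i=2, Z[1]=1)=1; Z[22]=1
i=23: min(r-i=1, Z[2]=0)=0; Z[23]=0
i=24: i≥r, start 0; Z[24]=5 extend→box=[24,29)
i=25: min(r-i=4, Z[1]=1)=1; Z[25]=1
i=26: min(r-i=3, Z[2]=0)=0; Z[26]=0
i=27: min(r-i=2, Z[3]=0)=0; Z[27]=0
i=28: min(r-i=1, Z[4]=2)=1; Z[28]=1
i=29: i≥r, start 0; Z[29]=0
i=30: i≥r, start 0; Z[30]=0
i=31: i≥r, start 0; Z[31]=1 extend→box=[31,32)
i=32: i≥r, start 0; Z[32]=0
i=33: i≥r, start 0; Z[33]=2 extend→box=[33,35)
i=34: min(r-i=1, Z[1]=1)=1; Z[34]=2 extend→box=[34,36)
i=35: min(r-i=1, Z[1]=1)=1; Z[35]=4 extend→box=[35,39)
i=36: min(r-i=3, Z[1]=1)=1; Z[36]=1
i=37: min(r-i=2, Z[2]=0)=0; Z[37]=0
i=38: min(r-i=1, Z[3]=0)=0; Z[38]=0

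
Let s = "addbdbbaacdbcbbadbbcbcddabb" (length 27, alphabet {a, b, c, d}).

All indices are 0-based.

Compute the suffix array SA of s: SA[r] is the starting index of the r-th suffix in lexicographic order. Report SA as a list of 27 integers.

[7, 24, 8, 15, 0, 26, 6, 14, 25, 5, 13, 17, 11, 18, 20, 3, 12, 19, 9, 21, 23, 4, 16, 10, 2, 22, 1]

rank | idx | suffix
   0 |   7 | aacdbcbbadbbcbcddabb
   1 |  24 | abb
   2 |   8 | acdbcbbadbbcbcddabb
   3 |  15 | adbbcbcddabb
   4 |   0 | addbdbbaacdbcbbadbbcbcddabb
   5 |  26 | b
   6 |   6 | baacdbcbbadbbcbcddabb
   7 |  14 | badbbcbcddabb
   8 |  25 | bb
   9 |   5 | bbaacdbcbbadbbcbcddabb
  10 |  13 | bbadbbcbcddabb
  11 |  17 | bbcbcddabb
  12 |  11 | bcbbadbbcbcddabb
  13 |  18 | bcbcddabb
  14 |  20 | bcddabb
  15 |   3 | bdbbaacdbcbbadbbcbcddabb
  16 |  12 | cbbadbbcbcddabb
  17 |  19 | cbcddabb
  18 |   9 | cdbcbbadbbcbcddabb
  19 |  21 | cddabb
  20 |  23 | dabb
  21 |   4 | dbbaacdbcbbadbbcbcddabb
  22 |  16 | dbbcbcddabb
  23 |  10 | dbcbbadbbcbcddabb
  24 |   2 | dbdbbaacdbcbbadbbcbcddabb
  25 |  22 | ddabb
  26 |   1 | ddbdbbaacdbcbbadbbcbcddabb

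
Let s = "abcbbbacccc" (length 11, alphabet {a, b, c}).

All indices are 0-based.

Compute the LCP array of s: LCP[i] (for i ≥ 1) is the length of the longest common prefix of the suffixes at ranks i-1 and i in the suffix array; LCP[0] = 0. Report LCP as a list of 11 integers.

[0, 1, 0, 1, 2, 1, 0, 1, 1, 2, 3]

rank→(start, suffix):
  0 → (0, 'abcbbbacccc')
  1 → (6, 'acccc')
  2 → (5, 'bacccc')
  3 → (4, 'bbacccc')
  4 → (3, 'bbbacccc')
  5 → (1, 'bcbbbacccc')
  6 → (10, 'c')
  7 → (2, 'cbbbacccc')
  8 → (9, 'cc')
  9 → (8, 'ccc')
  10 → (7, 'cccc')

SA = [0, 6, 5, 4, 3, 1, 10, 2, 9, 8, 7]
i: (SA[i-1],SA[i]) lcp shared
  1: (0,6) 1 'a'
  2: (6,5) 0 ''
  3: (5,4) 1 'b'
  4: (4,3) 2 'bb'
  5: (3,1) 1 'b'
  6: (1,10) 0 ''
  7: (10,2) 1 'c'
  8: (2,9) 1 'c'
  9: (9,8) 2 'cc'
  10: (8,7) 3 'ccc'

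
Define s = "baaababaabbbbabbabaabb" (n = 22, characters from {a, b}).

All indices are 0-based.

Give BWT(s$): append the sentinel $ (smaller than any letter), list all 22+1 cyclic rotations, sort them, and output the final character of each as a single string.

bbabbbbaabab$aababaabba

rank  rotation                 last
    0  $baaababaabbbbabbabaabb  b
    1  aaababaabbbbabbabaabb$b  b
    2  aababaabbbbabbabaabb$ba  a
    3  aabb$baaababaabbbbabbab  b
    4  aabbbbabbabaabb$baaabab  b
    5  abaabb$baaababaabbbbabb  b
    6  abaabbbbabbabaabb$baaab  b
    7  ababaabbbbabbabaabb$baa  a
    8  abb$baaababaabbbbabbaba  a
    9  abbabaabb$baaababaabbbb  b
   10  abbbbabbabaabb$baaababa  a
   11  b$baaababaabbbbabbabaab  b
   12  baaababaabbbbabbabaabb$  $
   13  baabb$baaababaabbbbabba  a
   14  baabbbbabbabaabb$baaaba  a
   15  babaabb$baaababaabbbbab  b
   16  babaabbbbabbabaabb$baaa  a
   17  babbabaabb$baaababaabbb  b
   18  bb$baaababaabbbbabbabaa  a
   19  bbabaabb$baaababaabbbba  a
   20  bbabbabaabb$baaababaabb  b
   21  bbbabbabaabb$baaababaab  b
   22  bbbbabbabaabb$baaababaa  a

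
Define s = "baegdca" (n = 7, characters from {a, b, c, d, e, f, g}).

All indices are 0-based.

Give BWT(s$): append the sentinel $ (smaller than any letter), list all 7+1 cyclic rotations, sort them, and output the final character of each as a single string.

acb$dgae

rank  rotation  last
    0  $baegdca  a
    1  a$baegdc  c
    2  aegdca$b  b
    3  baegdca$  $
    4  ca$baegd  d
    5  dca$baeg  g
    6  egdca$ba  a
    7  gdca$bae  e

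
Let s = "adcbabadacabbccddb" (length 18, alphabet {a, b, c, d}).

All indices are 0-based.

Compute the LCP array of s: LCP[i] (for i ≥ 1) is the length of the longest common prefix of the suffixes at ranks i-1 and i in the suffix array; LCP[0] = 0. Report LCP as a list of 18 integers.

sorted suffixes:
  #0 SA[0]=4  'abadacabbccddb'
  #1 SA[1]=10  'abbccddb'
  #2 SA[2]=8  'acabbccddb'
  #3 SA[3]=6  'adacabbccddb'
  #4 SA[4]=0  'adcbabadacabbccddb'
  #5 SA[5]=17  'b'
  #6 SA[6]=3  'babadacabbccddb'
  #7 SA[7]=5  'badacabbccddb'
  #8 SA[8]=11  'bbccddb'
  #9 SA[9]=12  'bccddb'
  #10 SA[10]=9  'cabbccddb'
  #11 SA[11]=2  'cbabadacabbccddb'
  #12 SA[12]=13  'ccddb'
  #13 SA[13]=14  'cddb'
  #14 SA[14]=7  'dacabbccddb'
  #15 SA[15]=16  'db'
  #16 SA[16]=1  'dcbabadacabbccddb'
  #17 SA[17]=15  'ddb'

SA = [4, 10, 8, 6, 0, 17, 3, 5, 11, 12, 9, 2, 13, 14, 7, 16, 1, 15]
rank  pair      lcp
   1  s[4:],s[10:]  2  'ab'
   2  s[10:],s[8:]  1  'a'
   3  s[8:],s[6:]  1  'a'
   4  s[6:],s[0:]  2  'ad'
   5  s[0:],s[17:]  0  ''
   6  s[17:],s[3:]  1  'b'
   7  s[3:],s[5:]  2  'ba'
   8  s[5:],s[11:]  1  'b'
   9  s[11:],s[12:]  1  'b'
  10  s[12:],s[9:]  0  ''
  11  s[9:],s[2:]  1  'c'
  12  s[2:],s[13:]  1  'c'
  13  s[13:],s[14:]  1  'c'
  14  s[14:],s[7:]  0  ''
  15  s[7:],s[16:]  1  'd'
  16  s[16:],s[1:]  1  'd'
  17  s[1:],s[15:]  1  'd'

[0, 2, 1, 1, 2, 0, 1, 2, 1, 1, 0, 1, 1, 1, 0, 1, 1, 1]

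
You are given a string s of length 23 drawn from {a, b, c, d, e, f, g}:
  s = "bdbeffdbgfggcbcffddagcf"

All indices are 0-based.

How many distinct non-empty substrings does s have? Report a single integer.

sorted suffixes:
  #0 SA[0]=19  'agcf'
  #1 SA[1]=13  'bcffddagcf'
  #2 SA[2]=0  'bdbeffdbgfggcbcffddagcf'
  #3 SA[3]=2  'beffdbgfggcbcffddagcf'
  #4 SA[4]=7  'bgfggcbcffddagcf'
  #5 SA[5]=12  'cbcffddagcf'
  #6 SA[6]=21  'cf'
  #7 SA[7]=14  'cffddagcf'
  #8 SA[8]=18  'dagcf'
  #9 SA[9]=1  'dbeffdbgfggcbcffddagcf'
  #10 SA[10]=6  'dbgfggcbcffddagcf'
  #11 SA[11]=17  'ddagcf'
  #12 SA[12]=3  'effdbgfggcbcffddagcf'
  #13 SA[13]=22  'f'
  #14 SA[14]=5  'fdbgfggcbcffddagcf'
  #15 SA[15]=16  'fddagcf'
  #16 SA[16]=4  'ffdbgfggcbcffddagcf'
  #17 SA[17]=15  'ffddagcf'
  #18 SA[18]=9  'fggcbcffddagcf'
  #19 SA[19]=11  'gcbcffddagcf'
  #20 SA[20]=20  'gcf'
  #21 SA[21]=8  'gfggcbcffddagcf'
  #22 SA[22]=10  'ggcbcffddagcf'

SA = [19, 13, 0, 2, 7, 12, 21, 14, 18, 1, 6, 17, 3, 22, 5, 16, 4, 15, 9, 11, 20, 8, 10]
i: (SA[i-1],SA[i]) lcp shared
  1: (19,13) 0 ''
  2: (13,0) 1 'b'
  3: (0,2) 1 'b'
  4: (2,7) 1 'b'
  5: (7,12) 0 ''
  6: (12,21) 1 'c'
  7: (21,14) 2 'cf'
  8: (14,18) 0 ''
  9: (18,1) 1 'd'
  10: (1,6) 2 'db'
  11: (6,17) 1 'd'
  12: (17,3) 0 ''
  13: (3,22) 0 ''
  14: (22,5) 1 'f'
  15: (5,16) 2 'fd'
  16: (16,4) 1 'f'
  17: (4,15) 3 'ffd'
  18: (15,9) 1 'f'
  19: (9,11) 0 ''
  20: (11,20) 2 'gc'
  21: (20,8) 1 'g'
  22: (8,10) 1 'g'

n(n+1)/2 = 23·24/2 = 276
Σ LCP = 0 + 0 + 1 + 1 + 1 + 0 + 1 + 2 + 0 + 1 + 2 + 1 + 0 + 0 + 1 + 2 + 1 + 3 + 1 + 0 + 2 + 1 + 1 = 22
distinct = 276 − 22 = 254

254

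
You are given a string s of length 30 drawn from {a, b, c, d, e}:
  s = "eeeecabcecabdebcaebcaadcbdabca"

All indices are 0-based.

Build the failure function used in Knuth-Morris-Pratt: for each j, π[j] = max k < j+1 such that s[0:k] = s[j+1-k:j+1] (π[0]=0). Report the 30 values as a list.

π[0] = 0
j=1 s[j]='e': π[1]=1 (border 'e')
j=2 s[j]='e': π[2]=2 (border 'ee')
j=3 s[j]='e': π[3]=3 (border 'eee')
j=4 s[j]='c': k: 3→2→1→0; π[4]=0 (border '')
j=5 s[j]='a': π[5]=0 (border '')
j=6 s[j]='b': π[6]=0 (border '')
j=7 s[j]='c': π[7]=0 (border '')
j=8 s[j]='e': π[8]=1 (border 'e')
j=9 s[j]='c': k: 1→0; π[9]=0 (border '')
j=10 s[j]='a': π[10]=0 (border '')
j=11 s[j]='b': π[11]=0 (border '')
j=12 s[j]='d': π[12]=0 (border '')
j=13 s[j]='e': π[13]=1 (border 'e')
j=14 s[j]='b': k: 1→0; π[14]=0 (border '')
j=15 s[j]='c': π[15]=0 (border '')
j=16 s[j]='a': π[16]=0 (border '')
j=17 s[j]='e': π[17]=1 (border 'e')
j=18 s[j]='b': k: 1→0; π[18]=0 (border '')
j=19 s[j]='c': π[19]=0 (border '')
j=20 s[j]='a': π[20]=0 (border '')
j=21 s[j]='a': π[21]=0 (border '')
j=22 s[j]='d': π[22]=0 (border '')
j=23 s[j]='c': π[23]=0 (border '')
j=24 s[j]='b': π[24]=0 (border '')
j=25 s[j]='d': π[25]=0 (border '')
j=26 s[j]='a': π[26]=0 (border '')
j=27 s[j]='b': π[27]=0 (border '')
j=28 s[j]='c': π[28]=0 (border '')
j=29 s[j]='a': π[29]=0 (border '')

[0, 1, 2, 3, 0, 0, 0, 0, 1, 0, 0, 0, 0, 1, 0, 0, 0, 1, 0, 0, 0, 0, 0, 0, 0, 0, 0, 0, 0, 0]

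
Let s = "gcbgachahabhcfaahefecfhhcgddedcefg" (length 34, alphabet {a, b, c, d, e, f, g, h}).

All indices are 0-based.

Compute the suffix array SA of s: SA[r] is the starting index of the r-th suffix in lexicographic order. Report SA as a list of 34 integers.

rank→(start, suffix):
  0 → (14, 'aahefecfhhcgddedcefg')
  1 → (9, 'abhcfaahefecfhhcgddedcefg')
  2 → (4, 'achahabhcfaahefecfhhcgddedcefg')
  3 → (7, 'ahabhcfaahefecfhhcgddedcefg')
  4 → (15, 'ahefecfhhcgddedcefg')
  5 → (2, 'bgachahabhcfaahefecfhhcgddedcefg')
  6 → (10, 'bhcfaahefecfhhcgddedcefg')
  7 → (1, 'cbgachahabhcfaahefecfhhcgddedcefg')
  8 → (30, 'cefg')
  9 → (12, 'cfaahefecfhhcgddedcefg')
  10 → (20, 'cfhhcgddedcefg')
  11 → (24, 'cgddedcefg')
  12 → (5, 'chahabhcfaahefecfhhcgddedcefg')
  13 → (29, 'dcefg')
  14 → (26, 'ddedcefg')
  15 → (27, 'dedcefg')
  16 → (19, 'ecfhhcgddedcefg')
  17 → (28, 'edcefg')
  18 → (17, 'efecfhhcgddedcefg')
  19 → (31, 'efg')
  20 → (13, 'faahefecfhhcgddedcefg')
  21 → (18, 'fecfhhcgddedcefg')
  22 → (32, 'fg')
  23 → (21, 'fhhcgddedcefg')
  24 → (33, 'g')
  25 → (3, 'gachahabhcfaahefecfhhcgddedcefg')
  26 → (0, 'gcbgachahabhcfaahefecfhhcgddedcefg')
  27 → (25, 'gddedcefg')
  28 → (8, 'habhcfaahefecfhhcgddedcefg')
  29 → (6, 'hahabhcfaahefecfhhcgddedcefg')
  30 → (11, 'hcfaahefecfhhcgddedcefg')
  31 → (23, 'hcgddedcefg')
  32 → (16, 'hefecfhhcgddedcefg')
  33 → (22, 'hhcgddedcefg')

[14, 9, 4, 7, 15, 2, 10, 1, 30, 12, 20, 24, 5, 29, 26, 27, 19, 28, 17, 31, 13, 18, 32, 21, 33, 3, 0, 25, 8, 6, 11, 23, 16, 22]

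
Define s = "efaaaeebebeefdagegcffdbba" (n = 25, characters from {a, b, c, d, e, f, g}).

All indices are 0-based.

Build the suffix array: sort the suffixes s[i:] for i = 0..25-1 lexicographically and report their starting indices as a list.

rank | idx | suffix
   0 |  24 | a
   1 |   2 | aaaeebebeefdagegcffdbba
   2 |   3 | aaeebebeefdagegcffdbba
   3 |   4 | aeebebeefdagegcffdbba
   4 |  14 | agegcffdbba
   5 |  23 | ba
   6 |  22 | bba
   7 |   7 | bebeefdagegcffdbba
   8 |   9 | beefdagegcffdbba
   9 |  18 | cffdbba
  10 |  13 | dagegcffdbba
  11 |  21 | dbba
  12 |   6 | ebebeefdagegcffdbba
  13 |   8 | ebeefdagegcffdbba
  14 |   5 | eebebeefdagegcffdbba
  15 |  10 | eefdagegcffdbba
  16 |   0 | efaaaeebebeefdagegcffdbba
  17 |  11 | efdagegcffdbba
  18 |  16 | egcffdbba
  19 |   1 | faaaeebebeefdagegcffdbba
  20 |  12 | fdagegcffdbba
  21 |  20 | fdbba
  22 |  19 | ffdbba
  23 |  17 | gcffdbba
  24 |  15 | gegcffdbba

[24, 2, 3, 4, 14, 23, 22, 7, 9, 18, 13, 21, 6, 8, 5, 10, 0, 11, 16, 1, 12, 20, 19, 17, 15]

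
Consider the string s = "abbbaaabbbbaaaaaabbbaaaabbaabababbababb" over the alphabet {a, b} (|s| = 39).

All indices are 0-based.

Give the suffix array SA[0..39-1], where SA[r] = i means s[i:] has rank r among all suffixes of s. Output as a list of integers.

[11, 12, 20, 13, 21, 14, 4, 26, 22, 15, 5, 27, 34, 29, 36, 23, 31, 16, 0, 6, 38, 10, 19, 3, 25, 33, 28, 35, 30, 37, 9, 18, 2, 24, 32, 8, 17, 1, 7]

rank→(start, suffix):
  0 → (11, 'aaaaaabbbaaaabbaabababbababb')
  1 → (12, 'aaaaabbbaaaabbaabababbababb')
  2 → (20, 'aaaabbaabababbababb')
  3 → (13, 'aaaabbbaaaabbaabababbababb')
  4 → (21, 'aaabbaabababbababb')
  5 → (14, 'aaabbbaaaabbaabababbababb')
  6 → (4, 'aaabbbbaaaaaabbbaaaabbaabababbababb')
  7 → (26, 'aabababbababb')
  8 → (22, 'aabbaabababbababb')
  9 → (15, 'aabbbaaaabbaabababbababb')
  10 → (5, 'aabbbbaaaaaabbbaaaabbaabababbababb')
  11 → (27, 'abababbababb')
  12 → (34, 'ababb')
  13 → (29, 'ababbababb')
  14 → (36, 'abb')
  15 → (23, 'abbaabababbababb')
  16 → (31, 'abbababb')
  17 → (16, 'abbbaaaabbaabababbababb')
  18 → (0, 'abbbaaabbbbaaaaaabbbaaaabbaabababbababb')
  19 → (6, 'abbbbaaaaaabbbaaaabbaabababbababb')
  20 → (38, 'b')
  21 → (10, 'baaaaaabbbaaaabbaabababbababb')
  22 → (19, 'baaaabbaabababbababb')
  23 → (3, 'baaabbbbaaaaaabbbaaaabbaabababbababb')
  24 → (25, 'baabababbababb')
  25 → (33, 'bababb')
  26 → (28, 'bababbababb')
  27 → (35, 'babb')
  28 → (30, 'babbababb')
  29 → (37, 'bb')
  30 → (9, 'bbaaaaaabbbaaaabbaabababbababb')
  31 → (18, 'bbaaaabbaabababbababb')
  32 → (2, 'bbaaabbbbaaaaaabbbaaaabbaabababbababb')
  33 → (24, 'bbaabababbababb')
  34 → (32, 'bbababb')
  35 → (8, 'bbbaaaaaabbbaaaabbaabababbababb')
  36 → (17, 'bbbaaaabbaabababbababb')
  37 → (1, 'bbbaaabbbbaaaaaabbbaaaabbaabababbababb')
  38 → (7, 'bbbbaaaaaabbbaaaabbaabababbababb')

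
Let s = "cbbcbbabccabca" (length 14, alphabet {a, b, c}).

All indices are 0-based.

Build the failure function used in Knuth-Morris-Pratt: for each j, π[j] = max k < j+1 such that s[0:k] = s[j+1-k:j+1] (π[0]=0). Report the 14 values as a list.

[0, 0, 0, 1, 2, 3, 0, 0, 1, 1, 0, 0, 1, 0]

π[0] = 0
j=1 s[j]='b': π[1]=0 (border '')
j=2 s[j]='b': π[2]=0 (border '')
j=3 s[j]='c': π[3]=1 (border 'c')
j=4 s[j]='b': π[4]=2 (border 'cb')
j=5 s[j]='b': π[5]=3 (border 'cbb')
j=6 s[j]='a': k: 3→0; π[6]=0 (border '')
j=7 s[j]='b': π[7]=0 (border '')
j=8 s[j]='c': π[8]=1 (border 'c')
j=9 s[j]='c': k: 1→0; π[9]=1 (border 'c')
j=10 s[j]='a': k: 1→0; π[10]=0 (border '')
j=11 s[j]='b': π[11]=0 (border '')
j=12 s[j]='c': π[12]=1 (border 'c')
j=13 s[j]='a': k: 1→0; π[13]=0 (border '')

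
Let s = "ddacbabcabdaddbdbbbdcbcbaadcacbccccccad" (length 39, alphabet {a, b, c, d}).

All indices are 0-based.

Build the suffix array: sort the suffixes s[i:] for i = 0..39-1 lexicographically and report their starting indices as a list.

rank | idx | suffix
   0 |  24 | aadcacbccccccad
   1 |   5 | abcabdaddbdbbbdcbcbaadcacbccccccad
   2 |   8 | abdaddbdbbbdcbcbaadcacbccccccad
   3 |   2 | acbabcabdaddbdbbbdcbcbaadcacbccccccad
   4 |  28 | acbccccccad
   5 |  37 | ad
   6 |  25 | adcacbccccccad
   7 |  11 | addbdbbbdcbcbaadcacbccccccad
   8 |  23 | baadcacbccccccad
   9 |   4 | babcabdaddbdbbbdcbcbaadcacbccccccad
  10 |  16 | bbbdcbcbaadcacbccccccad
  11 |  17 | bbdcbcbaadcacbccccccad
  12 |   6 | bcabdaddbdbbbdcbcbaadcacbccccccad
  13 |  21 | bcbaadcacbccccccad
  14 |  30 | bccccccad
  15 |   9 | bdaddbdbbbdcbcbaadcacbccccccad
  16 |  14 | bdbbbdcbcbaadcacbccccccad
  17 |  18 | bdcbcbaadcacbccccccad
  18 |   7 | cabdaddbdbbbdcbcbaadcacbccccccad
  19 |  27 | cacbccccccad
  20 |  36 | cad
  21 |  22 | cbaadcacbccccccad
  22 |   3 | cbabcabdaddbdbbbdcbcbaadcacbccccccad
  23 |  20 | cbcbaadcacbccccccad
  24 |  29 | cbccccccad
  25 |  35 | ccad
  26 |  34 | cccad
  27 |  33 | ccccad
  28 |  32 | cccccad
  29 |  31 | ccccccad
  30 |  38 | d
  31 |   1 | dacbabcabdaddbdbbbdcbcbaadcacbccccccad
  32 |  10 | daddbdbbbdcbcbaadcacbccccccad
  33 |  15 | dbbbdcbcbaadcacbccccccad
  34 |  13 | dbdbbbdcbcbaadcacbccccccad
  35 |  26 | dcacbccccccad
  36 |  19 | dcbcbaadcacbccccccad
  37 |   0 | ddacbabcabdaddbdbbbdcbcbaadcacbccccccad
  38 |  12 | ddbdbbbdcbcbaadcacbccccccad

[24, 5, 8, 2, 28, 37, 25, 11, 23, 4, 16, 17, 6, 21, 30, 9, 14, 18, 7, 27, 36, 22, 3, 20, 29, 35, 34, 33, 32, 31, 38, 1, 10, 15, 13, 26, 19, 0, 12]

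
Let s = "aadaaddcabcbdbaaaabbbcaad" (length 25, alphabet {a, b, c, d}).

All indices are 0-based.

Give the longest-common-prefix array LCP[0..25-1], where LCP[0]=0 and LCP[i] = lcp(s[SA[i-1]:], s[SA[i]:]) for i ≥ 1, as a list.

[0, 3, 2, 2, 3, 3, 1, 2, 1, 2, 2, 0, 1, 2, 1, 2, 1, 0, 2, 1, 0, 1, 1, 1, 1]

sorted suffixes:
  #0 SA[0]=14  'aaaabbbcaad'
  #1 SA[1]=15  'aaabbbcaad'
  #2 SA[2]=16  'aabbbcaad'
  #3 SA[3]=22  'aad'
  #4 SA[4]=0  'aadaaddcabcbdbaaaabbbcaad'
  #5 SA[5]=3  'aaddcabcbdbaaaabbbcaad'
  #6 SA[6]=17  'abbbcaad'
  #7 SA[7]=8  'abcbdbaaaabbbcaad'
  #8 SA[8]=23  'ad'
  #9 SA[9]=1  'adaaddcabcbdbaaaabbbcaad'
  #10 SA[10]=4  'addcabcbdbaaaabbbcaad'
  #11 SA[11]=13  'baaaabbbcaad'
  #12 SA[12]=18  'bbbcaad'
  #13 SA[13]=19  'bbcaad'
  #14 SA[14]=20  'bcaad'
  #15 SA[15]=9  'bcbdbaaaabbbcaad'
  #16 SA[16]=11  'bdbaaaabbbcaad'
  #17 SA[17]=21  'caad'
  #18 SA[18]=7  'cabcbdbaaaabbbcaad'
  #19 SA[19]=10  'cbdbaaaabbbcaad'
  #20 SA[20]=24  'd'
  #21 SA[21]=2  'daaddcabcbdbaaaabbbcaad'
  #22 SA[22]=12  'dbaaaabbbcaad'
  #23 SA[23]=6  'dcabcbdbaaaabbbcaad'
  #24 SA[24]=5  'ddcabcbdbaaaabbbcaad'

SA = [14, 15, 16, 22, 0, 3, 17, 8, 23, 1, 4, 13, 18, 19, 20, 9, 11, 21, 7, 10, 24, 2, 12, 6, 5]
i: (SA[i-1],SA[i]) lcp shared
  1: (14,15) 3 'aaa'
  2: (15,16) 2 'aa'
  3: (16,22) 2 'aa'
  4: (22,0) 3 'aad'
  5: (0,3) 3 'aad'
  6: (3,17) 1 'a'
  7: (17,8) 2 'ab'
  8: (8,23) 1 'a'
  9: (23,1) 2 'ad'
  10: (1,4) 2 'ad'
  11: (4,13) 0 ''
  12: (13,18) 1 'b'
  13: (18,19) 2 'bb'
  14: (19,20) 1 'b'
  15: (20,9) 2 'bc'
  16: (9,11) 1 'b'
  17: (11,21) 0 ''
  18: (21,7) 2 'ca'
  19: (7,10) 1 'c'
  20: (10,24) 0 ''
  21: (24,2) 1 'd'
  22: (2,12) 1 'd'
  23: (12,6) 1 'd'
  24: (6,5) 1 'd'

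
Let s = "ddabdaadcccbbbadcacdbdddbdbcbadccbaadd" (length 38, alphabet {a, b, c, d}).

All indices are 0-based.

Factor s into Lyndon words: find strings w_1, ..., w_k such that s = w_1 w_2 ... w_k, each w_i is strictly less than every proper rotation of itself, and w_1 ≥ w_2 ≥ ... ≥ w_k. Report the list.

emit factor 1: 'd' (i=0, period=1)
emit factor 2: 'd' (i=1, period=1)
emit factor 3: 'abd' (i=2, period=3)
emit factor 4: 'aadcccbbbadcacdbdddbdbcbadccbaadd' (i=5, period=33)

["d", "d", "abd", "aadcccbbbadcacdbdddbdbcbadccbaadd"]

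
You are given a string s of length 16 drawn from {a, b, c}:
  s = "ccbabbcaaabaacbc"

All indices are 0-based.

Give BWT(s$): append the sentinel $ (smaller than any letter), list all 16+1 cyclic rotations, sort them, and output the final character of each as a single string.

rank  rotation           last
    0  $ccbabbcaaabaacbc  c
    1  aaabaacbc$ccbabbc  c
    2  aabaacbc$ccbabbca  a
    3  aacbc$ccbabbcaaab  b
    4  abaacbc$ccbabbcaa  a
    5  abbcaaabaacbc$ccb  b
    6  acbc$ccbabbcaaaba  a
    7  baacbc$ccbabbcaaa  a
    8  babbcaaabaacbc$cc  c
    9  bbcaaabaacbc$ccba  a
   10  bc$ccbabbcaaabaac  c
   11  bcaaabaacbc$ccbab  b
   12  c$ccbabbcaaabaacb  b
   13  caaabaacbc$ccbabb  b
   14  cbabbcaaabaacbc$c  c
   15  cbc$ccbabbcaaabaa  a
   16  ccbabbcaaabaacbc$  $

ccababaacacbbbca$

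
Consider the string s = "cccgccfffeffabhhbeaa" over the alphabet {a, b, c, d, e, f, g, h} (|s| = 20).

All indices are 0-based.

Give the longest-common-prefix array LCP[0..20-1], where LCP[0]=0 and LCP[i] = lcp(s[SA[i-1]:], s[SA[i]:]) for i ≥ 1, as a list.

[0, 1, 1, 0, 1, 0, 2, 2, 1, 1, 0, 1, 0, 1, 1, 2, 2, 0, 0, 1]

sorted suffixes:
  #0 SA[0]=19  'a'
  #1 SA[1]=18  'aa'
  #2 SA[2]=12  'abhhbeaa'
  #3 SA[3]=16  'beaa'
  #4 SA[4]=13  'bhhbeaa'
  #5 SA[5]=0  'cccgccfffeffabhhbeaa'
  #6 SA[6]=4  'ccfffeffabhhbeaa'
  #7 SA[7]=1  'ccgccfffeffabhhbeaa'
  #8 SA[8]=5  'cfffeffabhhbeaa'
  #9 SA[9]=2  'cgccfffeffabhhbeaa'
  #10 SA[10]=17  'eaa'
  #11 SA[11]=9  'effabhhbeaa'
  #12 SA[12]=11  'fabhhbeaa'
  #13 SA[13]=8  'feffabhhbeaa'
  #14 SA[14]=10  'ffabhhbeaa'
  #15 SA[15]=7  'ffeffabhhbeaa'
  #16 SA[16]=6  'fffeffabhhbeaa'
  #17 SA[17]=3  'gccfffeffabhhbeaa'
  #18 SA[18]=15  'hbeaa'
  #19 SA[19]=14  'hhbeaa'

SA = [19, 18, 12, 16, 13, 0, 4, 1, 5, 2, 17, 9, 11, 8, 10, 7, 6, 3, 15, 14]
i: (SA[i-1],SA[i]) lcp shared
  1: (19,18) 1 'a'
  2: (18,12) 1 'a'
  3: (12,16) 0 ''
  4: (16,13) 1 'b'
  5: (13,0) 0 ''
  6: (0,4) 2 'cc'
  7: (4,1) 2 'cc'
  8: (1,5) 1 'c'
  9: (5,2) 1 'c'
  10: (2,17) 0 ''
  11: (17,9) 1 'e'
  12: (9,11) 0 ''
  13: (11,8) 1 'f'
  14: (8,10) 1 'f'
  15: (10,7) 2 'ff'
  16: (7,6) 2 'ff'
  17: (6,3) 0 ''
  18: (3,15) 0 ''
  19: (15,14) 1 'h'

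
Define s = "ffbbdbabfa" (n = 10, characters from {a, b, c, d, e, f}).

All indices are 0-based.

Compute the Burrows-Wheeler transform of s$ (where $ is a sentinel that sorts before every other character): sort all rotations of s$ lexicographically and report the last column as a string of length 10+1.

afbdfbabbf$

rank  rotation     last
    0  $ffbbdbabfa  a
    1  a$ffbbdbabf  f
    2  abfa$ffbbdb  b
    3  babfa$ffbbd  d
    4  bbdbabfa$ff  f
    5  bdbabfa$ffb  b
    6  bfa$ffbbdba  a
    7  dbabfa$ffbb  b
    8  fa$ffbbdbab  b
    9  fbbdbabfa$f  f
   10  ffbbdbabfa$  $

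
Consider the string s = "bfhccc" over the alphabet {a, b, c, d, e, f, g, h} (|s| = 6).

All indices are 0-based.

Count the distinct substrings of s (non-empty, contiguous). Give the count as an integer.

18

sorted suffixes:
  #0 SA[0]=0  'bfhccc'
  #1 SA[1]=5  'c'
  #2 SA[2]=4  'cc'
  #3 SA[3]=3  'ccc'
  #4 SA[4]=1  'fhccc'
  #5 SA[5]=2  'hccc'

SA = [0, 5, 4, 3, 1, 2]
i: (SA[i-1],SA[i]) lcp shared
  1: (0,5) 0 ''
  2: (5,4) 1 'c'
  3: (4,3) 2 'cc'
  4: (3,1) 0 ''
  5: (1,2) 0 ''

n(n+1)/2 = 6·7/2 = 21
Σ LCP = 0 + 0 + 1 + 2 + 0 + 0 = 3
distinct = 21 − 3 = 18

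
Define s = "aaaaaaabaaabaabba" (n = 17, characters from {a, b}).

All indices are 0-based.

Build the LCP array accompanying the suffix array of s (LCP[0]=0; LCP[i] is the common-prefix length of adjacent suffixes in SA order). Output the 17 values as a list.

rank→(start, suffix):
  0 → (16, 'a')
  1 → (0, 'aaaaaaabaaabaabba')
  2 → (1, 'aaaaaabaaabaabba')
  3 → (2, 'aaaaabaaabaabba')
  4 → (3, 'aaaabaaabaabba')
  5 → (4, 'aaabaaabaabba')
  6 → (8, 'aaabaabba')
  7 → (5, 'aabaaabaabba')
  8 → (9, 'aabaabba')
  9 → (12, 'aabba')
  10 → (6, 'abaaabaabba')
  11 → (10, 'abaabba')
  12 → (13, 'abba')
  13 → (15, 'ba')
  14 → (7, 'baaabaabba')
  15 → (11, 'baabba')
  16 → (14, 'bba')

SA = [16, 0, 1, 2, 3, 4, 8, 5, 9, 12, 6, 10, 13, 15, 7, 11, 14]
rank  pair      lcp
   1  s[16:],s[0:]  1  'a'
   2  s[0:],s[1:]  6  'aaaaaa'
   3  s[1:],s[2:]  5  'aaaaa'
   4  s[2:],s[3:]  4  'aaaa'
   5  s[3:],s[4:]  3  'aaa'
   6  s[4:],s[8:]  6  'aaabaa'
   7  s[8:],s[5:]  2  'aa'
   8  s[5:],s[9:]  5  'aabaa'
   9  s[9:],s[12:]  3  'aab'
  10  s[12:],s[6:]  1  'a'
  11  s[6:],s[10:]  4  'abaa'
  12  s[10:],s[13:]  2  'ab'
  13  s[13:],s[15:]  0  ''
  14  s[15:],s[7:]  2  'ba'
  15  s[7:],s[11:]  3  'baa'
  16  s[11:],s[14:]  1  'b'

[0, 1, 6, 5, 4, 3, 6, 2, 5, 3, 1, 4, 2, 0, 2, 3, 1]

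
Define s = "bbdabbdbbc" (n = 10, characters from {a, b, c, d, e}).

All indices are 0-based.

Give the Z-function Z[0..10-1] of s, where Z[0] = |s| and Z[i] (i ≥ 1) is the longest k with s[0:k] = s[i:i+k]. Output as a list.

Z[0]=10
i=1: outside box; Z[1]=1 extend→box=[1,2)
i=2: outside box; Z[2]=0
i=3: outside box; Z[3]=0
i=4: outside box; Z[4]=3 extend→box=[4,7)
i=5: min(r-i=2, Z[1]=1)=1; Z[5]=1
i=6: min(r-i=1, Z[2]=0)=0; Z[6]=0
i=7: outside box; Z[7]=2 extend→box=[7,9)
i=8: min(r-i=1, Z[1]=1)=1; Z[8]=1
i=9: outside box; Z[9]=0

[10, 1, 0, 0, 3, 1, 0, 2, 1, 0]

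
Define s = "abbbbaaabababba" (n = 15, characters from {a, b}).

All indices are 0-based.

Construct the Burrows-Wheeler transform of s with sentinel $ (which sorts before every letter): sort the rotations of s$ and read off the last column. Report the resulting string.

abbaabb$bbaaabba

rank  rotation          last
    0  $abbbbaaabababba  a
    1  a$abbbbaaabababb  b
    2  aaabababba$abbbb  b
    3  aabababba$abbbba  a
    4  abababba$abbbbaa  a
    5  ababba$abbbbaaab  b
    6  abba$abbbbaaabab  b
    7  abbbbaaabababba$  $
    8  ba$abbbbaaababab  b
    9  baaabababba$abbb  b
   10  bababba$abbbbaaa  a
   11  babba$abbbbaaaba  a
   12  bba$abbbbaaababa  a
   13  bbaaabababba$abb  b
   14  bbbaaabababba$ab  b
   15  bbbbaaabababba$a  a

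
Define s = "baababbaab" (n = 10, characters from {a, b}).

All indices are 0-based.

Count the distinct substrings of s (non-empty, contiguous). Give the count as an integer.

39

rank→(start, suffix):
  0 → (7, 'aab')
  1 → (1, 'aababbaab')
  2 → (8, 'ab')
  3 → (2, 'ababbaab')
  4 → (4, 'abbaab')
  5 → (9, 'b')
  6 → (6, 'baab')
  7 → (0, 'baababbaab')
  8 → (3, 'babbaab')
  9 → (5, 'bbaab')

SA = [7, 1, 8, 2, 4, 9, 6, 0, 3, 5]
rank  pair      lcp
   1  s[7:],s[1:]  3  'aab'
   2  s[1:],s[8:]  1  'a'
   3  s[8:],s[2:]  2  'ab'
   4  s[2:],s[4:]  2  'ab'
   5  s[4:],s[9:]  0  ''
   6  s[9:],s[6:]  1  'b'
   7  s[6:],s[0:]  4  'baab'
   8  s[0:],s[3:]  2  'ba'
   9  s[3:],s[5:]  1  'b'

n(n+1)/2 = 10·11/2 = 55
Σ LCP = 0 + 3 + 1 + 2 + 2 + 0 + 1 + 4 + 2 + 1 = 16
distinct = 55 − 16 = 39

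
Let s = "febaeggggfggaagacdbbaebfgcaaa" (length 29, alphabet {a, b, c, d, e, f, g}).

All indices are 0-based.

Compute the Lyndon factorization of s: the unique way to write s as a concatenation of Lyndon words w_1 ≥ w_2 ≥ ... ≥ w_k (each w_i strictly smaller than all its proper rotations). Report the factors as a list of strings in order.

emit factor 1: 'f' (i=0, period=1)
emit factor 2: 'e' (i=1, period=1)
emit factor 3: 'b' (i=2, period=1)
emit factor 4: 'aeggggfgg' (i=3, period=9)
emit factor 5: 'aagacdbbaebfgc' (i=12, period=14)
emit factor 6: 'a' (i=26, period=1)
emit factor 7: 'a' (i=27, period=1)
emit factor 8: 'a' (i=28, period=1)

["f", "e", "b", "aeggggfgg", "aagacdbbaebfgc", "a", "a", "a"]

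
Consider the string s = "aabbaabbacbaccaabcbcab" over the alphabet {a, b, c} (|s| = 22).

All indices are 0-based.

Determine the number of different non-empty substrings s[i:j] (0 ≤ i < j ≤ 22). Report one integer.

214

sorted suffixes:
  #0 SA[0]=0  'aabbaabbacbaccaabcbcab'
  #1 SA[1]=4  'aabbacbaccaabcbcab'
  #2 SA[2]=14  'aabcbcab'
  #3 SA[3]=20  'ab'
  #4 SA[4]=1  'abbaabbacbaccaabcbcab'
  #5 SA[5]=5  'abbacbaccaabcbcab'
  #6 SA[6]=15  'abcbcab'
  #7 SA[7]=8  'acbaccaabcbcab'
  #8 SA[8]=11  'accaabcbcab'
  #9 SA[9]=21  'b'
  #10 SA[10]=3  'baabbacbaccaabcbcab'
  #11 SA[11]=7  'bacbaccaabcbcab'
  #12 SA[12]=10  'baccaabcbcab'
  #13 SA[13]=2  'bbaabbacbaccaabcbcab'
  #14 SA[14]=6  'bbacbaccaabcbcab'
  #15 SA[15]=18  'bcab'
  #16 SA[16]=16  'bcbcab'
  #17 SA[17]=13  'caabcbcab'
  #18 SA[18]=19  'cab'
  #19 SA[19]=9  'cbaccaabcbcab'
  #20 SA[20]=17  'cbcab'
  #21 SA[21]=12  'ccaabcbcab'

SA = [0, 4, 14, 20, 1, 5, 15, 8, 11, 21, 3, 7, 10, 2, 6, 18, 16, 13, 19, 9, 17, 12]
i: (SA[i-1],SA[i]) lcp shared
  1: (0,4) 5 'aabba'
  2: (4,14) 3 'aab'
  3: (14,20) 1 'a'
  4: (20,1) 2 'ab'
  5: (1,5) 4 'abba'
  6: (5,15) 2 'ab'
  7: (15,8) 1 'a'
  8: (8,11) 2 'ac'
  9: (11,21) 0 ''
  10: (21,3) 1 'b'
  11: (3,7) 2 'ba'
  12: (7,10) 3 'bac'
  13: (10,2) 1 'b'
  14: (2,6) 3 'bba'
  15: (6,18) 1 'b'
  16: (18,16) 2 'bc'
  17: (16,13) 0 ''
  18: (13,19) 2 'ca'
  19: (19,9) 1 'c'
  20: (9,17) 2 'cb'
  21: (17,12) 1 'c'

n(n+1)/2 = 22·23/2 = 253
Σ LCP = 0 + 5 + 3 + 1 + 2 + 4 + 2 + 1 + 2 + 0 + 1 + 2 + 3 + 1 + 3 + 1 + 2 + 0 + 2 + 1 + 2 + 1 = 39
distinct = 253 − 39 = 214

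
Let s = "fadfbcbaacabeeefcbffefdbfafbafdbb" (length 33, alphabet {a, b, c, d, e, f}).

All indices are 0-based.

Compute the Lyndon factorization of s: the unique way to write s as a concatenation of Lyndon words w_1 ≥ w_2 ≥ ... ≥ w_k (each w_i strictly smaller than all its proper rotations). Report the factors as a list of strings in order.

emit factor 1: 'f' (i=0, period=1)
emit factor 2: 'adfbcb' (i=1, period=6)
emit factor 3: 'aacabeeefcbffefdbfafbafdbb' (i=7, period=26)

["f", "adfbcb", "aacabeeefcbffefdbfafbafdbb"]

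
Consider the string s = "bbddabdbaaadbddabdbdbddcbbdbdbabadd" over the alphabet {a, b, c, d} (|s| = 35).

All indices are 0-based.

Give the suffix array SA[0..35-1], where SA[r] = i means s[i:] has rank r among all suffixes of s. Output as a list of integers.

rank | idx | suffix
   0 |   8 | aaadbddabdbdbddcbbdbdbabadd
   1 |   9 | aadbddabdbdbddcbbdbdbabadd
   2 |  30 | abadd
   3 |   4 | abdbaaadbddabdbdbddcbbdbdbabadd
   4 |  15 | abdbdbddcbbdbdbabadd
   5 |  10 | adbddabdbdbddcbbdbdbabadd
   6 |  32 | add
   7 |   7 | baaadbddabdbdbddcbbdbdbabadd
   8 |  29 | babadd
   9 |  31 | badd
  10 |  24 | bbdbdbabadd
  11 |   0 | bbddabdbaaadbddabdbdbddcbbdbdbabadd
  12 |   5 | bdbaaadbddabdbdbddcbbdbdbabadd
  13 |  27 | bdbabadd
  14 |  25 | bdbdbabadd
  15 |  16 | bdbdbddcbbdbdbabadd
  16 |  18 | bdbddcbbdbdbabadd
  17 |   1 | bddabdbaaadbddabdbdbddcbbdbdbabadd
  18 |  12 | bddabdbdbddcbbdbdbabadd
  19 |  20 | bddcbbdbdbabadd
  20 |  23 | cbbdbdbabadd
  21 |  34 | d
  22 |   3 | dabdbaaadbddabdbdbddcbbdbdbabadd
  23 |  14 | dabdbdbddcbbdbdbabadd
  24 |   6 | dbaaadbddabdbdbddcbbdbdbabadd
  25 |  28 | dbabadd
  26 |  26 | dbdbabadd
  27 |  17 | dbdbddcbbdbdbabadd
  28 |  11 | dbddabdbdbddcbbdbdbabadd
  29 |  19 | dbddcbbdbdbabadd
  30 |  22 | dcbbdbdbabadd
  31 |  33 | dd
  32 |   2 | ddabdbaaadbddabdbdbddcbbdbdbabadd
  33 |  13 | ddabdbdbddcbbdbdbabadd
  34 |  21 | ddcbbdbdbabadd

[8, 9, 30, 4, 15, 10, 32, 7, 29, 31, 24, 0, 5, 27, 25, 16, 18, 1, 12, 20, 23, 34, 3, 14, 6, 28, 26, 17, 11, 19, 22, 33, 2, 13, 21]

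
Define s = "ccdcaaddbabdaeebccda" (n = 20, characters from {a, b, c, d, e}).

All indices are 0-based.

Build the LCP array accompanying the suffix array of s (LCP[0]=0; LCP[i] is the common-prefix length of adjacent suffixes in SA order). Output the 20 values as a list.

rank | idx | suffix
   0 |  19 | a
   1 |   4 | aaddbabdaeebccda
   2 |   9 | abdaeebccda
   3 |   5 | addbabdaeebccda
   4 |  12 | aeebccda
   5 |   8 | babdaeebccda
   6 |  15 | bccda
   7 |  10 | bdaeebccda
   8 |   3 | caaddbabdaeebccda
   9 |  16 | ccda
  10 |   0 | ccdcaaddbabdaeebccda
  11 |  17 | cda
  12 |   1 | cdcaaddbabdaeebccda
  13 |  18 | da
  14 |  11 | daeebccda
  15 |   7 | dbabdaeebccda
  16 |   2 | dcaaddbabdaeebccda
  17 |   6 | ddbabdaeebccda
  18 |  14 | ebccda
  19 |  13 | eebccda

SA = [19, 4, 9, 5, 12, 8, 15, 10, 3, 16, 0, 17, 1, 18, 11, 7, 2, 6, 14, 13]
rank  pair      lcp
   1  s[19:],s[4:]  1  'a'
   2  s[4:],s[9:]  1  'a'
   3  s[9:],s[5:]  1  'a'
   4  s[5:],s[12:]  1  'a'
   5  s[12:],s[8:]  0  ''
   6  s[8:],s[15:]  1  'b'
   7  s[15:],s[10:]  1  'b'
   8  s[10:],s[3:]  0  ''
   9  s[3:],s[16:]  1  'c'
  10  s[16:],s[0:]  3  'ccd'
  11  s[0:],s[17:]  1  'c'
  12  s[17:],s[1:]  2  'cd'
  13  s[1:],s[18:]  0  ''
  14  s[18:],s[11:]  2  'da'
  15  s[11:],s[7:]  1  'd'
  16  s[7:],s[2:]  1  'd'
  17  s[2:],s[6:]  1  'd'
  18  s[6:],s[14:]  0  ''
  19  s[14:],s[13:]  1  'e'

[0, 1, 1, 1, 1, 0, 1, 1, 0, 1, 3, 1, 2, 0, 2, 1, 1, 1, 0, 1]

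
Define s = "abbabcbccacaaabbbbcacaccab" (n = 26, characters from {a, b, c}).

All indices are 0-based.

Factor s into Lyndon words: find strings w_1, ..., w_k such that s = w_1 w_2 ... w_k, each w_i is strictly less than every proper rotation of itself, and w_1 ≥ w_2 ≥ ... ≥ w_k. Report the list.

emit factor 1: 'abbabcbccac' (i=0, period=11)
emit factor 2: 'aaabbbbcacaccab' (i=11, period=15)

["abbabcbccac", "aaabbbbcacaccab"]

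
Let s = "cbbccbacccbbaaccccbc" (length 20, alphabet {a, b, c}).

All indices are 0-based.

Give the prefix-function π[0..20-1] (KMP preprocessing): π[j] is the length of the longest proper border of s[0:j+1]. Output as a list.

π[0] = 0
j=1 s[j]='b': π[1]=0 (border '')
j=2 s[j]='b': π[2]=0 (border '')
j=3 s[j]='c': π[3]=1 (border 'c')
j=4 s[j]='c': k: 1→0; π[4]=1 (border 'c')
j=5 s[j]='b': π[5]=2 (border 'cb')
j=6 s[j]='a': k: 2→0; π[6]=0 (border '')
j=7 s[j]='c': π[7]=1 (border 'c')
j=8 s[j]='c': k: 1→0; π[8]=1 (border 'c')
j=9 s[j]='c': k: 1→0; π[9]=1 (border 'c')
j=10 s[j]='b': π[10]=2 (border 'cb')
j=11 s[j]='b': π[11]=3 (border 'cbb')
j=12 s[j]='a': k: 3→0; π[12]=0 (border '')
j=13 s[j]='a': π[13]=0 (border '')
j=14 s[j]='c': π[14]=1 (border 'c')
j=15 s[j]='c': k: 1→0; π[15]=1 (border 'c')
j=16 s[j]='c': k: 1→0; π[16]=1 (border 'c')
j=17 s[j]='c': k: 1→0; π[17]=1 (border 'c')
j=18 s[j]='b': π[18]=2 (border 'cb')
j=19 s[j]='c': k: 2→0; π[19]=1 (border 'c')

[0, 0, 0, 1, 1, 2, 0, 1, 1, 1, 2, 3, 0, 0, 1, 1, 1, 1, 2, 1]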